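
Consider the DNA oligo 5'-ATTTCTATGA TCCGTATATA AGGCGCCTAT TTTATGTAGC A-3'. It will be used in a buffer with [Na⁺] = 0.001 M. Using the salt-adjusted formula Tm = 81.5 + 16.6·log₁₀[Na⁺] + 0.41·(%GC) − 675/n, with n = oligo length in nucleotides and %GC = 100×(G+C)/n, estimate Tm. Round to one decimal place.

29.2°C

Length n = 41. C=7, A=11, G=7, T=16
G+C = 14, so %GC = 14/41 × 100 = 34.146%
Salt term: 16.6 × (-3) = -49.8
GC term: 0.41 × 34.146 = 14; length term: −675/41 = −16.463
Tm = 81.5 + (-49.8) + 14 − 16.463 = 29.237 → 29.2°C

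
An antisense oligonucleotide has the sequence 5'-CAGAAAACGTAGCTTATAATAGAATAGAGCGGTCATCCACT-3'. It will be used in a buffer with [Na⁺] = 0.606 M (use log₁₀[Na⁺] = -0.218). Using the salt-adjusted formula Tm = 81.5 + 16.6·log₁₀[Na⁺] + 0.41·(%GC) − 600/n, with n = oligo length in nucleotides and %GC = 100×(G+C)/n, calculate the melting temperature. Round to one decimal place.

79.2°C

Length n = 41. Scanning the sequence gives A=16, G=8, C=8, T=9.
G+C = 16, so %GC = 16/41 × 100 = 39.024%
Salt term: 16.6 × (-0.218) = -3.619
GC term: 0.41 × 39.024 = 16; length term: −600/41 = −14.634
Tm = 81.5 + (-3.619) + 16 − 14.634 = 79.247 → 79.2°C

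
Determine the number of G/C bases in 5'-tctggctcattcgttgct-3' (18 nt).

C=5, A=1, G=4, T=8
G+C = 4 + 5 = 9

9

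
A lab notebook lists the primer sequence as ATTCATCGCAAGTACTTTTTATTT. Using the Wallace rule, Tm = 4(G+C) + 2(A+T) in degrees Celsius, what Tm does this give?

60°C

Base counts: A=6, C=4, T=12, G=2
AT pairs contribute 18, GC pairs contribute 6.
Tm = 4·6 + 2·18 = 24 + 36 = 60°C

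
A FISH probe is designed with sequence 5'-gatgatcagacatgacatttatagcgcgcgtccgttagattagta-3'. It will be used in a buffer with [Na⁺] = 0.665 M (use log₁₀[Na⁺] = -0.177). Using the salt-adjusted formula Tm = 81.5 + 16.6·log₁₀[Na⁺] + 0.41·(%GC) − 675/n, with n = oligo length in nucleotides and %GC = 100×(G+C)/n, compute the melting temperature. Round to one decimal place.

80.9°C

Length n = 45. C=8, G=11, A=13, T=13
G+C = 19, so %GC = 19/45 × 100 = 42.222%
Salt term: 16.6 × (-0.177) = -2.938
GC term: 0.41 × 42.222 = 17.311; length term: −675/45 = −15
Tm = 81.5 + (-2.938) + 17.311 − 15 = 80.873 → 80.9°C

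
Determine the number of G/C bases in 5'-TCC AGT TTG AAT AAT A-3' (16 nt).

Base counts: G=2, A=6, T=6, C=2
Total G or C: 2 + 2 = 4

4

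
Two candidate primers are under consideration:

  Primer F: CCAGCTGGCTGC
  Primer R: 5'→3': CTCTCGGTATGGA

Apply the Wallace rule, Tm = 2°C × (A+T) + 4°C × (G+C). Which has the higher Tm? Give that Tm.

Primer F: A+T=3, G+C=9 → Tm = 2(3)+4(9) = 42°C
Primer R: A+T=6, G+C=7 → Tm = 2(6)+4(7) = 40°C
42°C vs 40°C → primer F is higher.

Primer F, 42°C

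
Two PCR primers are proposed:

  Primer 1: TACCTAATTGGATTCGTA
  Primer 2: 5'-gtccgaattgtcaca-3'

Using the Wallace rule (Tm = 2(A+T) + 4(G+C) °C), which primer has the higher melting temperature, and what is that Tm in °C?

Primer 1: A+T=12, G+C=6 → Tm = 2(12)+4(6) = 48°C
Primer 2: A+T=8, G+C=7 → Tm = 2(8)+4(7) = 44°C
48°C vs 44°C → primer 1 is higher.

Primer 1, 48°C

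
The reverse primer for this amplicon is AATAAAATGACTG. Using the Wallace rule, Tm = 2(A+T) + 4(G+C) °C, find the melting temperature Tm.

Scanning the sequence gives T=3, A=7, C=1, G=2.
AT pairs contribute 10, GC pairs contribute 3.
Tm = 2×10 + 4×3 = 32°C

32°C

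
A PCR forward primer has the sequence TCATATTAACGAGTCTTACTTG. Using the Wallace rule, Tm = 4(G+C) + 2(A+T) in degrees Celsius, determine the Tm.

58°C

C=4, T=9, A=6, G=3
AT pairs contribute 15, GC pairs contribute 7.
Tm = 2×15 + 4×7 = 58°C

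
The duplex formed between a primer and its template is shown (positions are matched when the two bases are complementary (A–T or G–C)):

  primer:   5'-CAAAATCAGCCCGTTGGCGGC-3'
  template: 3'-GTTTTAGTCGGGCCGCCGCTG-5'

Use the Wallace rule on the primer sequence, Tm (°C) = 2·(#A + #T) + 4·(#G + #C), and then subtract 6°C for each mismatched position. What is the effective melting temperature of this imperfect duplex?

50°C

Primer base counts: A=5, T=3, G=6, C=7 → A+T=8, G+C=13
Perfect-match Tm = 2(8) + 4(13) = 16 + 52 = 68°C
Mismatches (positions where the bases are not complementary): 3 (at positions 14, 15, 20)
Effective Tm = 68 − 3×6 = 68 − 18 = 50°C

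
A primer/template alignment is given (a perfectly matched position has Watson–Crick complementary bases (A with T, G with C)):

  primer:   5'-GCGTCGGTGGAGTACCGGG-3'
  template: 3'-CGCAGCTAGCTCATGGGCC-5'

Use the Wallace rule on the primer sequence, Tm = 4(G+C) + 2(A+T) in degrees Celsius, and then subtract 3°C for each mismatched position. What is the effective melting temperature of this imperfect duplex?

57°C

Primer base counts: A=2, T=3, G=10, C=4 → A+T=5, G+C=14
Perfect-match Tm = 2(5) + 4(14) = 10 + 56 = 66°C
Mismatches (positions where the bases are not complementary): 3 (at positions 7, 9, 17)
Effective Tm = 66 − 3×3 = 66 − 9 = 57°C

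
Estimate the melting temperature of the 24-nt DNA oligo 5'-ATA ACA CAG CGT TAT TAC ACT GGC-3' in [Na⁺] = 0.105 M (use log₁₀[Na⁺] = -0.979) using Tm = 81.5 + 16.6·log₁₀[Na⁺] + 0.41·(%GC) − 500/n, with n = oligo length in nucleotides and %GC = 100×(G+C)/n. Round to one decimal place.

61.5°C

Length n = 24. Counting bases: A=8, T=6, C=6, G=4
G+C = 10, so %GC = 10/24 × 100 = 41.667%
Salt term: 16.6 × (-0.979) = -16.251
GC term: 0.41 × 41.667 = 17.083; length term: −500/24 = −20.833
Tm = 81.5 + (-16.251) + 17.083 − 20.833 = 61.499 → 61.5°C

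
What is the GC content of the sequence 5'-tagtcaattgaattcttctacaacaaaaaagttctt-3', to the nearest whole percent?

T=13, G=3, C=6, A=14
G+C = 3 + 6 = 9 out of 36 bases
%GC = 9/36 × 100 = 25% ≈ 25%

25%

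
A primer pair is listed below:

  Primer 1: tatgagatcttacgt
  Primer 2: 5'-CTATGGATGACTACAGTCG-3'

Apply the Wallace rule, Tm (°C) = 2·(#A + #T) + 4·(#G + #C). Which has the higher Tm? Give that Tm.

Primer 2, 56°C

Primer 1: A+T=10, G+C=5 → Tm = 2(10)+4(5) = 40°C
Primer 2: A+T=10, G+C=9 → Tm = 2(10)+4(9) = 56°C
40°C vs 56°C → primer 2 is higher.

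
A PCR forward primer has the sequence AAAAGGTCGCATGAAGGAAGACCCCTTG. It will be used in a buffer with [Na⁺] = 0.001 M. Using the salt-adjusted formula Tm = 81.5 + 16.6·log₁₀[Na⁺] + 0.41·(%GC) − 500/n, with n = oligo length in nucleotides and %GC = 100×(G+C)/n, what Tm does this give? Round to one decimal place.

Length n = 28. Counting bases: T=4, C=6, A=10, G=8
G+C = 14, so %GC = 14/28 × 100 = 50%
Salt term: 16.6 × (-3) = -49.8
GC term: 0.41 × 50 = 20.5; length term: −500/28 = −17.857
Tm = 81.5 + (-49.8) + 20.5 − 17.857 = 34.343 → 34.3°C

34.3°C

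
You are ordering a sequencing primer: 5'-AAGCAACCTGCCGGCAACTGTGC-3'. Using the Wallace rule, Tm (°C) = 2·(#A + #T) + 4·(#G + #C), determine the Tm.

74°C

Counting bases: A=6, T=3, G=6, C=8
So N_AT = 9 and N_GC = 14.
Tm = 2(9) + 4(14) = 18 + 56 = 74°C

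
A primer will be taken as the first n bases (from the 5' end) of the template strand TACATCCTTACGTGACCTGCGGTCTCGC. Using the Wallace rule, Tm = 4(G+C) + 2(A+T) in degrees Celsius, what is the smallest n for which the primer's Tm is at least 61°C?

First 20 bases: TACATCCTTACGTGACCTGC → Tm = 60°C (< 61°C)
First 21 bases: TACATCCTTACGTGACCTGCG → Tm = 64°C (≥ 61°C)
Since every base adds ≥2°C, Tm only increases with n, so the threshold is first crossed at n = 21.

n = 21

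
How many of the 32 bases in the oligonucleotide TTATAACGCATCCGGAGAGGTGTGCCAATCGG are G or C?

Base counts: A=8, T=7, G=10, C=7
Total G or C: 10 + 7 = 17

17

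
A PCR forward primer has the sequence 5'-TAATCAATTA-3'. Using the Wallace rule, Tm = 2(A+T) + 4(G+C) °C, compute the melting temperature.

Scanning the sequence gives C=1, G=0, A=5, T=4.
AT pairs contribute 9, GC pairs contribute 1.
Tm = 4·1 + 2·9 = 4 + 18 = 22°C

22°C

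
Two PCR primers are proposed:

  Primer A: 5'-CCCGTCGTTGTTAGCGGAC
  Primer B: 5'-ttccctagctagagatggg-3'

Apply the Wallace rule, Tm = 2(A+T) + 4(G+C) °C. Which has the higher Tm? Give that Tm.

Primer A: A+T=7, G+C=12 → Tm = 2(7)+4(12) = 62°C
Primer B: A+T=9, G+C=10 → Tm = 2(9)+4(10) = 58°C
62°C vs 58°C → primer A is higher.

Primer A, 62°C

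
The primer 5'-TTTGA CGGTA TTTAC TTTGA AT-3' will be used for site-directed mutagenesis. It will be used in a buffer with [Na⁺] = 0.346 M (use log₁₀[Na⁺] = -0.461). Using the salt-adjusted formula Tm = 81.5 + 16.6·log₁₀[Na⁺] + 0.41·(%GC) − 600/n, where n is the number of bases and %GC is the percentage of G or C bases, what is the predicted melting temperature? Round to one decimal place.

Length n = 22. Counting bases: G=4, A=5, T=11, C=2
G+C = 6, so %GC = 6/22 × 100 = 27.273%
Salt term: 16.6 × (-0.461) = -7.653
GC term: 0.41 × 27.273 = 11.182; length term: −600/22 = −27.273
Tm = 81.5 + (-7.653) + 11.182 − 27.273 = 57.756 → 57.8°C

57.8°C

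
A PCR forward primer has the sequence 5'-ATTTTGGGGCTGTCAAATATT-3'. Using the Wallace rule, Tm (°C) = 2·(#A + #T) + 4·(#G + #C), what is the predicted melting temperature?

56°C

Scanning the sequence gives C=2, T=9, A=5, G=5.
A+T = 14, G+C = 7
Tm = 4·7 + 2·14 = 28 + 28 = 56°C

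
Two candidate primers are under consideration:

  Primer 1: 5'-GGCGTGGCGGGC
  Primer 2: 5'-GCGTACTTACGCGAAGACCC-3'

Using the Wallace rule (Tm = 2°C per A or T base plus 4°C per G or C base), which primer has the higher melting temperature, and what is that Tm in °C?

Primer 2, 64°C

Primer 1: A+T=1, G+C=11 → Tm = 2(1)+4(11) = 46°C
Primer 2: A+T=8, G+C=12 → Tm = 2(8)+4(12) = 64°C
46°C vs 64°C → primer 2 is higher.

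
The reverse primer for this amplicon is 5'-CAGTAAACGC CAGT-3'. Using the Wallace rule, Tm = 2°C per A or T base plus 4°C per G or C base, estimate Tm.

42°C

Counting bases: G=3, C=4, A=5, T=2
A+T = 7, G+C = 7
Tm = 2×7 + 4×7 = 42°C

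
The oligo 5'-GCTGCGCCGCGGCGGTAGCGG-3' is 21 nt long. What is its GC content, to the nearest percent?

86%

T=2, C=7, G=11, A=1
G+C = 11 + 7 = 18 out of 21 bases
%GC = 18/21 × 100 = 85.71% ≈ 86%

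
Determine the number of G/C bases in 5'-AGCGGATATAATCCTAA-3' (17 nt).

Counting bases: A=7, C=3, G=3, T=4
G+C = 3 + 3 = 6

6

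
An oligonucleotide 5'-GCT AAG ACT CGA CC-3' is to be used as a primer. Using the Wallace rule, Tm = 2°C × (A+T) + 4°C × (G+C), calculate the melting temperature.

44°C

Counting bases: G=3, T=2, A=4, C=5
A+T = 6, G+C = 8
Tm = 2(6) + 4(8) = 12 + 32 = 44°C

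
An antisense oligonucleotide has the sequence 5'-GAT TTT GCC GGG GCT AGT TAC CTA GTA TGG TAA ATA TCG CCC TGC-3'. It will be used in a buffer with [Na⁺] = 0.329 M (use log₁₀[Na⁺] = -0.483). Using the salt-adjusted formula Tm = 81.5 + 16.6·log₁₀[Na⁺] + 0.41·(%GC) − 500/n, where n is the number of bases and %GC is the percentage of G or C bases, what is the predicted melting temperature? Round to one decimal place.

Length n = 45. Base counts: C=10, T=14, G=12, A=9
G+C = 22, so %GC = 22/45 × 100 = 48.889%
Salt term: 16.6 × (-0.483) = -8.018
GC term: 0.41 × 48.889 = 20.044; length term: −500/45 = −11.111
Tm = 81.5 + (-8.018) + 20.044 − 11.111 = 82.415 → 82.4°C

82.4°C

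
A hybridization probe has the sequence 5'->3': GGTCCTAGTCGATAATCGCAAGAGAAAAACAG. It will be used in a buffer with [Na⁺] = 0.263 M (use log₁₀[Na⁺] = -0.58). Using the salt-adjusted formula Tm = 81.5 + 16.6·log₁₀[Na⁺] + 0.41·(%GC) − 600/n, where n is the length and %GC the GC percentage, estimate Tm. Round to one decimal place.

71.1°C

Length n = 32. T=5, A=13, G=8, C=6
G+C = 14, so %GC = 14/32 × 100 = 43.75%
Salt term: 16.6 × (-0.58) = -9.628
GC term: 0.41 × 43.75 = 17.938; length term: −600/32 = −18.75
Tm = 81.5 + (-9.628) + 17.938 − 18.75 = 71.06 → 71.1°C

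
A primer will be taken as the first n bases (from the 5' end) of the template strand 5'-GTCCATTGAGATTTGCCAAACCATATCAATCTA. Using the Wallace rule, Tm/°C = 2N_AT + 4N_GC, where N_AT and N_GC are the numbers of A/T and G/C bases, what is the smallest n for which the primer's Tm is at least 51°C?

n = 18

First 17 bases: GTCCATTGAGATTTGCC → Tm = 50°C (< 51°C)
First 18 bases: GTCCATTGAGATTTGCCA → Tm = 52°C (≥ 51°C)
Each additional base adds 2°C (A/T) or 4°C (G/C), so Tm is non-decreasing in n; n = 18 is the first length to reach 51°C.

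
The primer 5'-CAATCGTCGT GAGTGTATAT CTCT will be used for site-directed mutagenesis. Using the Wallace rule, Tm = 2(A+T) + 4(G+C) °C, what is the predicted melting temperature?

T=9, A=5, G=5, C=5
A+T = 14, G+C = 10
Tm = 2(14) + 4(10) = 28 + 40 = 68°C

68°C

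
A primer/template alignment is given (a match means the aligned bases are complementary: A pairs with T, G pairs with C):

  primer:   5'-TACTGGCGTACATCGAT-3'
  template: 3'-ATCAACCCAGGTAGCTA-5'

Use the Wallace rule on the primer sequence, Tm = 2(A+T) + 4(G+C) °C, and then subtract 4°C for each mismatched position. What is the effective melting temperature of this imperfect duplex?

Primer base counts: A=4, T=5, G=4, C=4 → A+T=9, G+C=8
Perfect-match Tm = 2(9) + 4(8) = 18 + 32 = 50°C
Mismatches (positions where the bases are not complementary): 4 (at positions 3, 5, 7, 10)
Effective Tm = 50 − 4×4 = 50 − 16 = 34°C

34°C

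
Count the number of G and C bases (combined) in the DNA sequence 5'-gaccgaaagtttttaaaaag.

6

Scanning the sequence gives A=9, G=4, T=5, C=2.
Total G or C: 4 + 2 = 6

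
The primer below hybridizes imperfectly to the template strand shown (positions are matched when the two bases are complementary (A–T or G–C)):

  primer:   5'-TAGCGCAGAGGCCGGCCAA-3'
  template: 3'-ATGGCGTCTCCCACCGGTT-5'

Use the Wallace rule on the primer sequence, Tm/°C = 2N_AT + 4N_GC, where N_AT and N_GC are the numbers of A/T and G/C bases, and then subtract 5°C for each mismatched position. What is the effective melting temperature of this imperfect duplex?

Primer base counts: A=5, T=1, G=7, C=6 → A+T=6, G+C=13
Perfect-match Tm = 2(6) + 4(13) = 12 + 52 = 64°C
Mismatches (positions where the bases are not complementary): 3 (at positions 3, 12, 13)
Effective Tm = 64 − 3×5 = 64 − 15 = 49°C

49°C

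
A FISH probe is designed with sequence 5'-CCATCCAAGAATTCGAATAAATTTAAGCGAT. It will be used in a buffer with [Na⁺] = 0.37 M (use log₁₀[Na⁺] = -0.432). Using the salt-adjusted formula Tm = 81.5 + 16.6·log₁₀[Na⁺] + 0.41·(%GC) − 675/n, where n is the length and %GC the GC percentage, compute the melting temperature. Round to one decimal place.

Length n = 31. Scanning the sequence gives C=6, T=8, G=4, A=13.
G+C = 10, so %GC = 10/31 × 100 = 32.258%
Salt term: 16.6 × (-0.432) = -7.171
GC term: 0.41 × 32.258 = 13.226; length term: −675/31 = −21.774
Tm = 81.5 + (-7.171) + 13.226 − 21.774 = 65.781 → 65.8°C

65.8°C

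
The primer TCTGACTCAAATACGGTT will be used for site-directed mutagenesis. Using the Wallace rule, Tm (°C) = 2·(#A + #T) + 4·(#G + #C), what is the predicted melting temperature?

Base counts: T=6, A=5, G=3, C=4
AT pairs contribute 11, GC pairs contribute 7.
Tm = 2×11 + 4×7 = 50°C

50°C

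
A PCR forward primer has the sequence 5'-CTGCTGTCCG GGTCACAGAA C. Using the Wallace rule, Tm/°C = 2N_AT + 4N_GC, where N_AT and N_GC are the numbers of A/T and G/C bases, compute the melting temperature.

68°C

Base counts: T=4, A=4, C=7, G=6
AT pairs contribute 8, GC pairs contribute 13.
Tm = 4·13 + 2·8 = 52 + 16 = 68°C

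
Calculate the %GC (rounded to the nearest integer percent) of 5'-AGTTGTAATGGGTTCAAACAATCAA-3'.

G=5, C=3, A=10, T=7
G+C = 5 + 3 = 8 out of 25 bases
%GC = 8/25 × 100 = 32% ≈ 32%

32%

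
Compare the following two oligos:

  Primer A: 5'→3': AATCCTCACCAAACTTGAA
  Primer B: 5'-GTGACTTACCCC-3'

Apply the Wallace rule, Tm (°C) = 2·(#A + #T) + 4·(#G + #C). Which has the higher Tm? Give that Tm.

Primer A: A+T=12, G+C=7 → Tm = 2(12)+4(7) = 52°C
Primer B: A+T=5, G+C=7 → Tm = 2(5)+4(7) = 38°C
52°C vs 38°C → primer A is higher.

Primer A, 52°C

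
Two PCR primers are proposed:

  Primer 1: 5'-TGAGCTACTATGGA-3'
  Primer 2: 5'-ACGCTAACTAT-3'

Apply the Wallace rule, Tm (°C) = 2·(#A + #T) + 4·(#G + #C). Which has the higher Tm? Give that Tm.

Primer 1, 40°C

Primer 1: A+T=8, G+C=6 → Tm = 2(8)+4(6) = 40°C
Primer 2: A+T=7, G+C=4 → Tm = 2(7)+4(4) = 30°C
40°C vs 30°C → primer 1 is higher.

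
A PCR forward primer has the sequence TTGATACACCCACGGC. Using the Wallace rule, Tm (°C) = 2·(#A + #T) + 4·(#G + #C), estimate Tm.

G=3, C=6, A=4, T=3
A+T = 7, G+C = 9
Tm = 2×7 + 4×9 = 50°C

50°C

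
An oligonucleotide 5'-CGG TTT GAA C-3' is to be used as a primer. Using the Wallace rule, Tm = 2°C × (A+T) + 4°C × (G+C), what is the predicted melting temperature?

Base counts: A=2, G=3, C=2, T=3
So N_AT = 5 and N_GC = 5.
Tm = 2(5) + 4(5) = 10 + 20 = 30°C

30°C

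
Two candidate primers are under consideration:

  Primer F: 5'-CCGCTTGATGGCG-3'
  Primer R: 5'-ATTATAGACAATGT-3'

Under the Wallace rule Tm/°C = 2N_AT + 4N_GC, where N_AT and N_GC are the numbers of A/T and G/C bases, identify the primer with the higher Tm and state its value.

Primer F, 44°C

Primer F: A+T=4, G+C=9 → Tm = 2(4)+4(9) = 44°C
Primer R: A+T=11, G+C=3 → Tm = 2(11)+4(3) = 34°C
44°C vs 34°C → primer F is higher.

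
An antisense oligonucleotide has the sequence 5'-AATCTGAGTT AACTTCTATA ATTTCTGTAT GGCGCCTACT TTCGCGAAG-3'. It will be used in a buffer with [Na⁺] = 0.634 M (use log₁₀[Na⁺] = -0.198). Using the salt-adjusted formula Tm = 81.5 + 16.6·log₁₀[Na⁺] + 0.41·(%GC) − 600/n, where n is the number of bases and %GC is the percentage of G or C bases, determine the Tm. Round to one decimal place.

Length n = 49. Counting bases: A=12, G=9, T=18, C=10
G+C = 19, so %GC = 19/49 × 100 = 38.776%
Salt term: 16.6 × (-0.198) = -3.287
GC term: 0.41 × 38.776 = 15.898; length term: −600/49 = −12.245
Tm = 81.5 + (-3.287) + 15.898 − 12.245 = 81.866 → 81.9°C

81.9°C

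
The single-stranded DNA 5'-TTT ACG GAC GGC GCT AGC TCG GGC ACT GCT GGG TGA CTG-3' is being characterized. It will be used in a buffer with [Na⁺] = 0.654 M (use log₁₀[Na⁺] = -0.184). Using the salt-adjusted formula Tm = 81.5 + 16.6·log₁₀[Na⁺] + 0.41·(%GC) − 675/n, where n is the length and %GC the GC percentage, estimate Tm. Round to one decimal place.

Length n = 39. Base counts: A=5, T=9, G=15, C=10
G+C = 25, so %GC = 25/39 × 100 = 64.103%
Salt term: 16.6 × (-0.184) = -3.054
GC term: 0.41 × 64.103 = 26.282; length term: −675/39 = −17.308
Tm = 81.5 + (-3.054) + 26.282 − 17.308 = 87.42 → 87.4°C

87.4°C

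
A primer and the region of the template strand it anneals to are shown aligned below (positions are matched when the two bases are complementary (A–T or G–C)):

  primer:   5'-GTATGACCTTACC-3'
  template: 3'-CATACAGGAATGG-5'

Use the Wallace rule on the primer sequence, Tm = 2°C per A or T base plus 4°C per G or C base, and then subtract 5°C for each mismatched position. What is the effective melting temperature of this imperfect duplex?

33°C

Primer base counts: A=3, T=4, G=2, C=4 → A+T=7, G+C=6
Perfect-match Tm = 2(7) + 4(6) = 14 + 24 = 38°C
Mismatches (positions where the bases are not complementary): 1 (at position 6)
Effective Tm = 38 − 1×5 = 38 − 5 = 33°C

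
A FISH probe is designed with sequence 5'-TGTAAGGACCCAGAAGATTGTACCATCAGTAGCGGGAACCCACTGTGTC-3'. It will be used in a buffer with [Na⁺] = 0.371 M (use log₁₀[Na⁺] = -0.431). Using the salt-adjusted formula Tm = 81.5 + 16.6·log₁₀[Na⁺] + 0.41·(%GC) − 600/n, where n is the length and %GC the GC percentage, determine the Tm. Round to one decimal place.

Length n = 49. Scanning the sequence gives A=14, T=10, G=13, C=12.
G+C = 25, so %GC = 25/49 × 100 = 51.02%
Salt term: 16.6 × (-0.431) = -7.155
GC term: 0.41 × 51.02 = 20.918; length term: −600/49 = −12.245
Tm = 81.5 + (-7.155) + 20.918 − 12.245 = 83.018 → 83.0°C

83.0°C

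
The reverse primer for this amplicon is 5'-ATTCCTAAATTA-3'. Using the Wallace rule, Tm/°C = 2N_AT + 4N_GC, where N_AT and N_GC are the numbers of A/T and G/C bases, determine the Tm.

Counting bases: T=5, G=0, C=2, A=5
A+T = 10, G+C = 2
Tm = 2(10) + 4(2) = 20 + 8 = 28°C

28°C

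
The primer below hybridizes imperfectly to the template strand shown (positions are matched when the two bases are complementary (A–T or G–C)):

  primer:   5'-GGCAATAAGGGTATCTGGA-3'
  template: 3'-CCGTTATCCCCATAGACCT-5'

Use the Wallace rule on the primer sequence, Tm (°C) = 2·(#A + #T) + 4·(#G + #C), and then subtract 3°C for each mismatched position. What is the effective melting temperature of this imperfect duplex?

Primer base counts: A=6, T=4, G=7, C=2 → A+T=10, G+C=9
Perfect-match Tm = 2(10) + 4(9) = 20 + 36 = 56°C
Mismatches (positions where the bases are not complementary): 1 (at position 8)
Effective Tm = 56 − 1×3 = 56 − 3 = 53°C

53°C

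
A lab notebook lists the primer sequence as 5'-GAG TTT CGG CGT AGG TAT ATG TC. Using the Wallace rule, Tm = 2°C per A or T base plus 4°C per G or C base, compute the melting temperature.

68°C

Counting bases: G=8, C=3, A=4, T=8
A+T = 12, G+C = 11
Tm = 2(12) + 4(11) = 24 + 44 = 68°C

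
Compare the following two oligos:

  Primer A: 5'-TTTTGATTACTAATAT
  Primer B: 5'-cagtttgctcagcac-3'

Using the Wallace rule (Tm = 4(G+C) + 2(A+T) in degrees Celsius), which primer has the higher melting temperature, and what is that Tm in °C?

Primer A: A+T=14, G+C=2 → Tm = 2(14)+4(2) = 36°C
Primer B: A+T=7, G+C=8 → Tm = 2(7)+4(8) = 46°C
36°C vs 46°C → primer B is higher.

Primer B, 46°C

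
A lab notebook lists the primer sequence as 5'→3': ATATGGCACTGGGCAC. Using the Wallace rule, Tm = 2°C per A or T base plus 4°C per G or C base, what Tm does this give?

Base counts: T=3, C=4, A=4, G=5
A+T = 7, G+C = 9
Tm = 2×7 + 4×9 = 50°C

50°C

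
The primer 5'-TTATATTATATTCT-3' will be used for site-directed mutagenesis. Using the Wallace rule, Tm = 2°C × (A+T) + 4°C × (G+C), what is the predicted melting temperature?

Counting bases: A=4, G=0, C=1, T=9
A+T = 13, G+C = 1
Tm = 4·1 + 2·13 = 4 + 26 = 30°C

30°C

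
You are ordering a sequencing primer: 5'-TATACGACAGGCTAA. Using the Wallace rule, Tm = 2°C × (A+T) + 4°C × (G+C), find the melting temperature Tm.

42°C

Base counts: C=3, T=3, A=6, G=3
A+T = 9, G+C = 6
Tm = 2(9) + 4(6) = 18 + 24 = 42°C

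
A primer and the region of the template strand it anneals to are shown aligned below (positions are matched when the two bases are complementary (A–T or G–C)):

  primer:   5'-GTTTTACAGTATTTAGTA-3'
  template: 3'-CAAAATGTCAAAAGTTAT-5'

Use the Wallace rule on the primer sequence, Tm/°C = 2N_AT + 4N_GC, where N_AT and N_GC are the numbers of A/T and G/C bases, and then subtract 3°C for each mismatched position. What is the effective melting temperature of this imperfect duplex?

Primer base counts: A=5, T=9, G=3, C=1 → A+T=14, G+C=4
Perfect-match Tm = 2(14) + 4(4) = 28 + 16 = 44°C
Mismatches (positions where the bases are not complementary): 3 (at positions 11, 14, 16)
Effective Tm = 44 − 3×3 = 44 − 9 = 35°C

35°C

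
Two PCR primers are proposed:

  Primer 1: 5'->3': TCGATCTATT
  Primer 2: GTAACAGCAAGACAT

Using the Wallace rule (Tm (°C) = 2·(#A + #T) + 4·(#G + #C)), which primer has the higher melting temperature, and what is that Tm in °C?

Primer 1: A+T=7, G+C=3 → Tm = 2(7)+4(3) = 26°C
Primer 2: A+T=9, G+C=6 → Tm = 2(9)+4(6) = 42°C
26°C vs 42°C → primer 2 is higher.

Primer 2, 42°C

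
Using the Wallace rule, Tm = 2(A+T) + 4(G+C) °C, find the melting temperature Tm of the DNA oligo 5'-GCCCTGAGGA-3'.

34°C

Base counts: G=4, T=1, A=2, C=3
AT pairs contribute 3, GC pairs contribute 7.
Tm = 2(3) + 4(7) = 6 + 28 = 34°C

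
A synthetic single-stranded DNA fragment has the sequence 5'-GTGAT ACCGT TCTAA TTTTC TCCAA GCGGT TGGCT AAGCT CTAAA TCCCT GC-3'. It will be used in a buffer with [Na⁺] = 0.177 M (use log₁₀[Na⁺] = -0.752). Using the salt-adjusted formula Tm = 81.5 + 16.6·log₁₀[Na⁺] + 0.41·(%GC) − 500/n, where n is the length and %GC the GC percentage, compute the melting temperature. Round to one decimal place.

78.3°C

Length n = 52. Counting bases: A=11, G=10, C=14, T=17
G+C = 24, so %GC = 24/52 × 100 = 46.154%
Salt term: 16.6 × (-0.752) = -12.483
GC term: 0.41 × 46.154 = 18.923; length term: −500/52 = −9.615
Tm = 81.5 + (-12.483) + 18.923 − 9.615 = 78.325 → 78.3°C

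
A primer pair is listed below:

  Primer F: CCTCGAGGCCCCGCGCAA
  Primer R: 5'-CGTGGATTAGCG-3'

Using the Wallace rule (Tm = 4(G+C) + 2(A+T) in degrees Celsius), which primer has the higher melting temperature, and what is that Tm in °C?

Primer F, 64°C

Primer F: A+T=4, G+C=14 → Tm = 2(4)+4(14) = 64°C
Primer R: A+T=5, G+C=7 → Tm = 2(5)+4(7) = 38°C
64°C vs 38°C → primer F is higher.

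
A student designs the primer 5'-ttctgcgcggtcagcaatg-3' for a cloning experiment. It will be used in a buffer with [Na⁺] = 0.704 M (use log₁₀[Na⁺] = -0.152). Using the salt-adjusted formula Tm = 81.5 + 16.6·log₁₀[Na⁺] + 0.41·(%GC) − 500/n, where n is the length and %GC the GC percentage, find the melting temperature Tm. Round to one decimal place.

76.4°C

Length n = 19. Counting bases: G=6, A=3, T=5, C=5
G+C = 11, so %GC = 11/19 × 100 = 57.895%
Salt term: 16.6 × (-0.152) = -2.523
GC term: 0.41 × 57.895 = 23.737; length term: −500/19 = −26.316
Tm = 81.5 + (-2.523) + 23.737 − 26.316 = 76.398 → 76.4°C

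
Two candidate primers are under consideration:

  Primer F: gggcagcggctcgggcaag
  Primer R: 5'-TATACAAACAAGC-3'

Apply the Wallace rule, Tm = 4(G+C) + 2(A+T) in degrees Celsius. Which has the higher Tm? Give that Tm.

Primer F, 68°C

Primer F: A+T=4, G+C=15 → Tm = 2(4)+4(15) = 68°C
Primer R: A+T=9, G+C=4 → Tm = 2(9)+4(4) = 34°C
68°C vs 34°C → primer F is higher.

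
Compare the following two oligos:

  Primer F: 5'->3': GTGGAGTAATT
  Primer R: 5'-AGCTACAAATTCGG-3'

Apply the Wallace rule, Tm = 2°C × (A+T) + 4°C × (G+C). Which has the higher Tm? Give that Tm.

Primer F: A+T=7, G+C=4 → Tm = 2(7)+4(4) = 30°C
Primer R: A+T=8, G+C=6 → Tm = 2(8)+4(6) = 40°C
30°C vs 40°C → primer R is higher.

Primer R, 40°C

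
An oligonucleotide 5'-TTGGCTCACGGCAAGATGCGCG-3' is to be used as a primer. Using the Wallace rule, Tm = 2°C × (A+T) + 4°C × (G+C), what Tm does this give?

72°C

Counting bases: C=6, T=4, G=8, A=4
So N_AT = 8 and N_GC = 14.
Tm = 2×8 + 4×14 = 72°C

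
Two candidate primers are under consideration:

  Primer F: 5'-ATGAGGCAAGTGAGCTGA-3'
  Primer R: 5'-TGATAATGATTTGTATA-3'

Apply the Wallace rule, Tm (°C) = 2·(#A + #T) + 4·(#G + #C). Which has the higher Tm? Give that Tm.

Primer F, 54°C

Primer F: A+T=9, G+C=9 → Tm = 2(9)+4(9) = 54°C
Primer R: A+T=14, G+C=3 → Tm = 2(14)+4(3) = 40°C
54°C vs 40°C → primer F is higher.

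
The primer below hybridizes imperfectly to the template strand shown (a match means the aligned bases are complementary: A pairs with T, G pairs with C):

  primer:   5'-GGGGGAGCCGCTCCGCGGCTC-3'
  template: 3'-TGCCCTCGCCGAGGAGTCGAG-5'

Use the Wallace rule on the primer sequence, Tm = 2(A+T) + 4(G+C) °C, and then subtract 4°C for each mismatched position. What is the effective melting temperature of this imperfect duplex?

Primer base counts: A=1, T=2, G=10, C=8 → A+T=3, G+C=18
Perfect-match Tm = 2(3) + 4(18) = 6 + 72 = 78°C
Mismatches (positions where the bases are not complementary): 5 (at positions 1, 2, 9, 15, 17)
Effective Tm = 78 − 5×4 = 78 − 20 = 58°C

58°C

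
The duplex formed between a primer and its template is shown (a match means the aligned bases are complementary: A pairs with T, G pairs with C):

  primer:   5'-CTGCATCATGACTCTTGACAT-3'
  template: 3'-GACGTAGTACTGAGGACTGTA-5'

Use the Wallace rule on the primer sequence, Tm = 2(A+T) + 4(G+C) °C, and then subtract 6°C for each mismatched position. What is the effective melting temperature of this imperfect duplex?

54°C

Primer base counts: A=5, T=7, G=3, C=6 → A+T=12, G+C=9
Perfect-match Tm = 2(12) + 4(9) = 24 + 36 = 60°C
Mismatches (positions where the bases are not complementary): 1 (at position 15)
Effective Tm = 60 − 1×6 = 60 − 6 = 54°C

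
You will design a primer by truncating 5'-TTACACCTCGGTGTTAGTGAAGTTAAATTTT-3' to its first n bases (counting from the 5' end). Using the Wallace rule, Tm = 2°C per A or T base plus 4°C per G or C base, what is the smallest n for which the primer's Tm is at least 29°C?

n = 10

First 9 bases: TTACACCTC → Tm = 26°C (< 29°C)
First 10 bases: TTACACCTCG → Tm = 30°C (≥ 29°C)
Each additional base adds 2°C (A/T) or 4°C (G/C), so Tm is non-decreasing in n; n = 10 is the first length to reach 29°C.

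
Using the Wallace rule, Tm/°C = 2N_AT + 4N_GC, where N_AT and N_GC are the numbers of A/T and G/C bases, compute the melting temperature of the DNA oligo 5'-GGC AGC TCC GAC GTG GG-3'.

Counting bases: T=2, A=2, C=5, G=8
A+T = 4, G+C = 13
Tm = 2×4 + 4×13 = 60°C

60°C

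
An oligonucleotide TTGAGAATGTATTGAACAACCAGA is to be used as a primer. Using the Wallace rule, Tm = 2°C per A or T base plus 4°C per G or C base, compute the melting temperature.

64°C

Scanning the sequence gives A=10, G=5, C=3, T=6.
AT pairs contribute 16, GC pairs contribute 8.
Tm = 2×16 + 4×8 = 64°C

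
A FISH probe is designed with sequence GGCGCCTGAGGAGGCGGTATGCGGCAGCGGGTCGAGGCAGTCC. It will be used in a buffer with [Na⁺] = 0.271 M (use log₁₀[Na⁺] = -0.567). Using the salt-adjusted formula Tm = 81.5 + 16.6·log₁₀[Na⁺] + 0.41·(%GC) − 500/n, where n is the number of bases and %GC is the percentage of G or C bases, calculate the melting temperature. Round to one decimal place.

91.0°C

Length n = 43. Base counts: C=11, G=21, T=5, A=6
G+C = 32, so %GC = 32/43 × 100 = 74.419%
Salt term: 16.6 × (-0.567) = -9.412
GC term: 0.41 × 74.419 = 30.512; length term: −500/43 = −11.628
Tm = 81.5 + (-9.412) + 30.512 − 11.628 = 90.972 → 91.0°C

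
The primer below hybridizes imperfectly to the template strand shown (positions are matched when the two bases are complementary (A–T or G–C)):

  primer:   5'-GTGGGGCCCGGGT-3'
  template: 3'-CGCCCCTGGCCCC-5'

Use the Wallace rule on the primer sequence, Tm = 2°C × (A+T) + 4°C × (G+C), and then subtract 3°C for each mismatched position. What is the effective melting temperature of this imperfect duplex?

Primer base counts: A=0, T=2, G=8, C=3 → A+T=2, G+C=11
Perfect-match Tm = 2(2) + 4(11) = 4 + 44 = 48°C
Mismatches (positions where the bases are not complementary): 3 (at positions 2, 7, 13)
Effective Tm = 48 − 3×3 = 48 − 9 = 39°C

39°C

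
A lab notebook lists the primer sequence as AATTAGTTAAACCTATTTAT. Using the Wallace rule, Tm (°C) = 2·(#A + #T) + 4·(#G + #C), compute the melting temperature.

46°C

Counting bases: T=9, G=1, C=2, A=8
A+T = 17, G+C = 3
Tm = 2(17) + 4(3) = 34 + 12 = 46°C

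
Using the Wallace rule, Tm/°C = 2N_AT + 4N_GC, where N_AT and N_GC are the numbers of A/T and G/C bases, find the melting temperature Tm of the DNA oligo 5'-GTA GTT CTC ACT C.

38°C

Scanning the sequence gives C=4, A=2, G=2, T=5.
AT pairs contribute 7, GC pairs contribute 6.
Tm = 4·6 + 2·7 = 24 + 14 = 38°C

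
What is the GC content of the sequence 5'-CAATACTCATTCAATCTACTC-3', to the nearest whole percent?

33%

Scanning the sequence gives C=7, A=7, T=7, G=0.
G+C = 0 + 7 = 7 out of 21 bases
%GC = 7/21 × 100 = 33.33% ≈ 33%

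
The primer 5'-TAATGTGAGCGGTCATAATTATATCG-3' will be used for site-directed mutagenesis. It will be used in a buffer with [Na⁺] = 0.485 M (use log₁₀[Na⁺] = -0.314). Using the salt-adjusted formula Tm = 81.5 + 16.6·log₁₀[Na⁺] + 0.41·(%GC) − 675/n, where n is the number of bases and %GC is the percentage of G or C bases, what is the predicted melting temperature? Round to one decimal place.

64.5°C

Length n = 26. Counting bases: G=6, T=9, A=8, C=3
G+C = 9, so %GC = 9/26 × 100 = 34.615%
Salt term: 16.6 × (-0.314) = -5.212
GC term: 0.41 × 34.615 = 14.192; length term: −675/26 = −25.962
Tm = 81.5 + (-5.212) + 14.192 − 25.962 = 64.518 → 64.5°C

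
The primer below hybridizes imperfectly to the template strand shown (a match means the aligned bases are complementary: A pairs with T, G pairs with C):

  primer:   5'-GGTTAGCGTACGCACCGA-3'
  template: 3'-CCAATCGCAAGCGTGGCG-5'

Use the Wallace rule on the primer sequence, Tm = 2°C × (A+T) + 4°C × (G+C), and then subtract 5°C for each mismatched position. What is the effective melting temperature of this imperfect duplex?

Primer base counts: A=4, T=3, G=6, C=5 → A+T=7, G+C=11
Perfect-match Tm = 2(7) + 4(11) = 14 + 44 = 58°C
Mismatches (positions where the bases are not complementary): 2 (at positions 10, 18)
Effective Tm = 58 − 2×5 = 58 − 10 = 48°C

48°C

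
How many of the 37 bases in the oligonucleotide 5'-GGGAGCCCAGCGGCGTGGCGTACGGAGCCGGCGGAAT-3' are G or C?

Base counts: A=6, T=3, C=10, G=18
G+C = 18 + 10 = 28

28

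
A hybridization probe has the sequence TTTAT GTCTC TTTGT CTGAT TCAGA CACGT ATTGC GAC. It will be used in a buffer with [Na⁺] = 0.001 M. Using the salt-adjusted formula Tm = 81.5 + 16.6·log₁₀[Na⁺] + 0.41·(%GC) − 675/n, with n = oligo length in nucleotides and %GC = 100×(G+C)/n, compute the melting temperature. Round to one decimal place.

Length n = 38. Counting bases: A=7, C=8, T=16, G=7
G+C = 15, so %GC = 15/38 × 100 = 39.474%
Salt term: 16.6 × (-3) = -49.8
GC term: 0.41 × 39.474 = 16.184; length term: −675/38 = −17.763
Tm = 81.5 + (-49.8) + 16.184 − 17.763 = 30.121 → 30.1°C

30.1°C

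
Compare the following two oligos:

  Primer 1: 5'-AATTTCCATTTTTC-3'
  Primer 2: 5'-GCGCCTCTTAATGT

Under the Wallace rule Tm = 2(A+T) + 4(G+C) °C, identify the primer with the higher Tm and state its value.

Primer 2, 42°C

Primer 1: A+T=11, G+C=3 → Tm = 2(11)+4(3) = 34°C
Primer 2: A+T=7, G+C=7 → Tm = 2(7)+4(7) = 42°C
34°C vs 42°C → primer 2 is higher.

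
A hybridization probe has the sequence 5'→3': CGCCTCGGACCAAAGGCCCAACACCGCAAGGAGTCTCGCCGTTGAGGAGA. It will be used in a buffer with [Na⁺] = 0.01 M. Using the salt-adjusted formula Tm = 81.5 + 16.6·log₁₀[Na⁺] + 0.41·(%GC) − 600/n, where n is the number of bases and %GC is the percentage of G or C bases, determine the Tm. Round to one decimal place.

62.5°C

Length n = 50. G=15, T=5, A=13, C=17
G+C = 32, so %GC = 32/50 × 100 = 64%
Salt term: 16.6 × (-2) = -33.2
GC term: 0.41 × 64 = 26.24; length term: −600/50 = −12
Tm = 81.5 + (-33.2) + 26.24 − 12 = 62.54 → 62.5°C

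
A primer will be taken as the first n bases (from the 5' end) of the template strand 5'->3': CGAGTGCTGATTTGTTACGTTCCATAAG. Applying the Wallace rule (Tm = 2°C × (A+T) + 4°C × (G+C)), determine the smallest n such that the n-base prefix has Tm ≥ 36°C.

n = 12

First 11 bases: CGAGTGCTGAT → Tm = 34°C (< 36°C)
First 12 bases: CGAGTGCTGATT → Tm = 36°C (≥ 36°C)
Since every base adds ≥2°C, Tm only increases with n, so the threshold is first crossed at n = 12.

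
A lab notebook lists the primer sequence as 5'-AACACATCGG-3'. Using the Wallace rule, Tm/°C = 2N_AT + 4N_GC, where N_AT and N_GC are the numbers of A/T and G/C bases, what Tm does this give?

30°C

Counting bases: A=4, G=2, T=1, C=3
AT pairs contribute 5, GC pairs contribute 5.
Tm = 4·5 + 2·5 = 20 + 10 = 30°C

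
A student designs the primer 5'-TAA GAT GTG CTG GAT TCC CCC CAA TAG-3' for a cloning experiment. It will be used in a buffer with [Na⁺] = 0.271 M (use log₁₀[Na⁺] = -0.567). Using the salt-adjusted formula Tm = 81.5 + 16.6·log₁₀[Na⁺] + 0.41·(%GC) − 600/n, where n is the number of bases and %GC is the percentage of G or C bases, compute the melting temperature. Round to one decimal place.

69.6°C

Length n = 27. Counting bases: A=7, T=7, G=6, C=7
G+C = 13, so %GC = 13/27 × 100 = 48.148%
Salt term: 16.6 × (-0.567) = -9.412
GC term: 0.41 × 48.148 = 19.741; length term: −600/27 = −22.222
Tm = 81.5 + (-9.412) + 19.741 − 22.222 = 69.607 → 69.6°C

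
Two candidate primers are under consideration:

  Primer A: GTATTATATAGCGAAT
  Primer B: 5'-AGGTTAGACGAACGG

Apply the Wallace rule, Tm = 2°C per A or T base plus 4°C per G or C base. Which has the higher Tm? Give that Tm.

Primer A: A+T=12, G+C=4 → Tm = 2(12)+4(4) = 40°C
Primer B: A+T=7, G+C=8 → Tm = 2(7)+4(8) = 46°C
40°C vs 46°C → primer B is higher.

Primer B, 46°C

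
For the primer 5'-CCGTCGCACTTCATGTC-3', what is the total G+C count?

10

T=5, A=2, C=7, G=3
G+C = 3 + 7 = 10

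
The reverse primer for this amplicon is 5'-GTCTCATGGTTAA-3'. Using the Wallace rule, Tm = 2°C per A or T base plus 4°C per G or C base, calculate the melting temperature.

Scanning the sequence gives T=5, C=2, A=3, G=3.
A+T = 8, G+C = 5
Tm = 2(8) + 4(5) = 16 + 20 = 36°C

36°C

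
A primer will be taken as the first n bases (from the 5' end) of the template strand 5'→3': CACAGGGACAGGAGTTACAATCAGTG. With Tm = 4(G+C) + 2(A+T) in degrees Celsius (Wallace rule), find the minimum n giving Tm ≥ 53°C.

n = 18

First 17 bases: CACAGGGACAGGAGTTA → Tm = 52°C (< 53°C)
First 18 bases: CACAGGGACAGGAGTTAC → Tm = 56°C (≥ 53°C)
Each additional base adds 2°C (A/T) or 4°C (G/C), so Tm is non-decreasing in n; n = 18 is the first length to reach 53°C.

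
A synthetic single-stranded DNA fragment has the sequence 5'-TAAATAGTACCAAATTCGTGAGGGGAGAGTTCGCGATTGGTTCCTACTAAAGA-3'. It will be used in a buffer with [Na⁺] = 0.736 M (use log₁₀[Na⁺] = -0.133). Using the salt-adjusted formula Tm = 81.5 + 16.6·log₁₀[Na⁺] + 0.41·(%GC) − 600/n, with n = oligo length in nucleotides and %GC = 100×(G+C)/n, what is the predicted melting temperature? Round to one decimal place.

Length n = 53. Base counts: T=14, C=8, A=17, G=14
G+C = 22, so %GC = 22/53 × 100 = 41.509%
Salt term: 16.6 × (-0.133) = -2.208
GC term: 0.41 × 41.509 = 17.019; length term: −600/53 = −11.321
Tm = 81.5 + (-2.208) + 17.019 − 11.321 = 84.99 → 85.0°C

85.0°C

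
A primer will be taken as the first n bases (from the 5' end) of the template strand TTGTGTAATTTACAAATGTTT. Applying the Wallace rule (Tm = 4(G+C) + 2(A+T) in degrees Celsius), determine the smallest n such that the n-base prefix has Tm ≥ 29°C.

n = 13

First 12 bases: TTGTGTAATTTA → Tm = 28°C (< 29°C)
First 13 bases: TTGTGTAATTTAC → Tm = 32°C (≥ 29°C)
Each additional base adds 2°C (A/T) or 4°C (G/C), so Tm is non-decreasing in n; n = 13 is the first length to reach 29°C.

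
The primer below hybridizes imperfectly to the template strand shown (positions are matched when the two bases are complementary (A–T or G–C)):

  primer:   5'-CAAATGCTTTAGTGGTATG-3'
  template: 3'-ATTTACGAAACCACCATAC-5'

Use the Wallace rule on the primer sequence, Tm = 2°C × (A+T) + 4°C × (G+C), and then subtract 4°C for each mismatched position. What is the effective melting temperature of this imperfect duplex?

Primer base counts: A=5, T=7, G=5, C=2 → A+T=12, G+C=7
Perfect-match Tm = 2(12) + 4(7) = 24 + 28 = 52°C
Mismatches (positions where the bases are not complementary): 2 (at positions 1, 11)
Effective Tm = 52 − 2×4 = 52 − 8 = 44°C

44°C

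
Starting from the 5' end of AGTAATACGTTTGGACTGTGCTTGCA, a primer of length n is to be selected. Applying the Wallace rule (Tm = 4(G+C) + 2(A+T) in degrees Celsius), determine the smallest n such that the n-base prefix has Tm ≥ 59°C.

n = 21

First 20 bases: AGTAATACGTTTGGACTGTG → Tm = 56°C (< 59°C)
First 21 bases: AGTAATACGTTTGGACTGTGC → Tm = 60°C (≥ 59°C)
Each additional base adds 2°C (A/T) or 4°C (G/C), so Tm is non-decreasing in n; n = 21 is the first length to reach 59°C.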